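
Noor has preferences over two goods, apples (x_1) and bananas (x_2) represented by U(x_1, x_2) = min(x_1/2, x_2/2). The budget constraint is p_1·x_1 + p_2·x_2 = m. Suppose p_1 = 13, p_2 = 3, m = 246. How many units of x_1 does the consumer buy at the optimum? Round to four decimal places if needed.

x_1* = 15.375

Demand: x_1*(p_1,p_2,m) = 2·m/(2·p_1 + 2·p_2), x_2* = 2·m/(2·p_1 + 2·p_2).
Here 2·13 + 2·3 = 32, giving x_1* = 15.375.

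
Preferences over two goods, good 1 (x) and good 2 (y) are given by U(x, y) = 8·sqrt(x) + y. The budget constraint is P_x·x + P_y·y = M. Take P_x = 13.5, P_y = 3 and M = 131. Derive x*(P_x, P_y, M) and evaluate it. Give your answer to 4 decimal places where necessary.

Utility is quasi-linear in y; the FOC for x is 4/√x = P_x/P_y.
Thus x* = (4·P_y/P_x)² — independent of M — with the rest of income spent on y.
Plugging in: x* = (4·3/13.5)² = 0.7901.

x* = 0.7901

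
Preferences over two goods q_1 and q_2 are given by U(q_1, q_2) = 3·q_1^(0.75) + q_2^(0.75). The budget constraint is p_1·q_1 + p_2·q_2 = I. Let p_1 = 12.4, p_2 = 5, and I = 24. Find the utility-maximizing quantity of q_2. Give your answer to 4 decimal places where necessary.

MU_q_1 ∝ 3·q_1^(-0.25), MU_q_2 ∝ q_2^(-0.25), so MRS = 3·(q_2/q_1)^(0.25) = p_1/p_2.
Solve for the ratio: q_2/q_1 = [(1/3)·p_1/p_2]^(4).
With the ratio pinned down, the budget gives q_1* = I/(p_1 + p_2·(q_2/q_1)) and q_2* = (q_2/q_1)·q_1*.
Numerically q_2/q_1 = 0.467005, so q_1* = 24/(12.4 + 5·0.467005) = 1.6288 and q_2* = 0.467005·1.6288 = 0.7606.

q_2* = 0.7606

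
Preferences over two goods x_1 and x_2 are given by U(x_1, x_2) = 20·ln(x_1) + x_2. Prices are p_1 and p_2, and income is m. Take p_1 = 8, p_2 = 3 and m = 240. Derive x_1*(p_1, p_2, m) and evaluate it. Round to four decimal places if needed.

Set MRS = p_1/p_2: (20/x_1)/1 = p_1/p_2.
So x_1*(p_1,p_2) = 20·p_2/p_1, independent of income; and x_2* = (m − 20·p_2)/p_2.
At the given prices: x_1* = 20·3/8 = 7.5.

x_1* = 7.5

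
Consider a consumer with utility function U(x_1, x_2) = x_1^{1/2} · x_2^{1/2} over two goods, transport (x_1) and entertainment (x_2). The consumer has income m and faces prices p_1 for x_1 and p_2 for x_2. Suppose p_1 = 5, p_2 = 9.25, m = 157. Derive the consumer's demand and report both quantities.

x_1* = 15.7, x_2* = 8.4865

The MRS is x_2/x_1. Set MRS = p_1/p_2.
Rearranging, p_2·x_2 = p_1·x_1. Substituting into the budget gives p_1·x_1·(1 + 1) = m.
Demand: x_1*(p_1,p_2,m) = 0.5·m/p_1 and x_2* = 0.5·m/p_2.
At p_1=5, p_2=9.25, m=157: x_1* = 0.5·157/5 = 15.7, x_2* = 8.4865.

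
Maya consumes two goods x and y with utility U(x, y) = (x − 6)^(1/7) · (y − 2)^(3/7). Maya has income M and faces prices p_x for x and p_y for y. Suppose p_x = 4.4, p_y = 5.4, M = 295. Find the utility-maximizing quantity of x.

x* = 20.6477

MRS = (1/3)·(y−2)/(x−6). Tangency with p_x/p_y gives y−2 = 3·(p_x/p_y)·(x−6).
Substituting into the budget: x* = 6 + 0.25·(M − 6·p_x − 2·p_y)/p_x, and y* = 2 + 0.75·(…)/p_y.
Discretionary income = 295 − 6·4.4 − 2·5.4 = 257.8; x* = 6 + 0.25·257.8/4.4 = 20.6477.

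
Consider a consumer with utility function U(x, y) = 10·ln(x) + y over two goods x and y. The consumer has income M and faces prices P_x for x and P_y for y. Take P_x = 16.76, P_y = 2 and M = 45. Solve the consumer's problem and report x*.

MU_x = 10/x, MU_y = 1. Tangency: 10/x = P_x/P_y.
So x*(P_x,P_y) = 10·P_y/P_x, independent of income; and y* = (M − 10·P_y)/P_y.
At the given prices: x* = 10·2/16.76 = 1.1933.

x* = 1.1933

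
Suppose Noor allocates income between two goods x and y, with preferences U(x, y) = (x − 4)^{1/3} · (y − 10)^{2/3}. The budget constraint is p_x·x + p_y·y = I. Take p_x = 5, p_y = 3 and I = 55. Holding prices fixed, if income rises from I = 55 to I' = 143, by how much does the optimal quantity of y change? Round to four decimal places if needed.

Δy* = 19.5556

Substituting into the budget: x* = 4 + 1/3·(I − 4·p_x − 10·p_y)/p_x, and y* = 10 + 2/3·(…)/p_y.
Discretionary income = 55 − 4·5 − 10·3 = 5; y* = 10 + 2/3·5/3 = 11.1111.
At I' = 143: y* = 30.6667. Change: 30.6667 − 11.1111 = 19.5556.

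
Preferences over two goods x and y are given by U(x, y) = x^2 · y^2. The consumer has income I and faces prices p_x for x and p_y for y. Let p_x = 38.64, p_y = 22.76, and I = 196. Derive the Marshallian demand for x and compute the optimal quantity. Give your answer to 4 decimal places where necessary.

Demand: x*(p_x,p_y,I) = 0.5·I/p_x and y* = 0.5·I/p_y.
At p_x=38.64, p_y=22.76, I=196: x* = 0.5·196/38.64 = 2.5362.

x* = 2.5362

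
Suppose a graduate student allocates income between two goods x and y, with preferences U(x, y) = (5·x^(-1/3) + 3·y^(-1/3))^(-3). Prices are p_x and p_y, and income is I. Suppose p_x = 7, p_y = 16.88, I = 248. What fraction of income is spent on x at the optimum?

share on x = 0.5407

MU_x ∝ 5·x^(-4/3), MU_y ∝ 3·y^(-4/3), so MRS = (5/3)·(y/x)^(4/3) = p_x/p_y.
Hence y/x = ((3/5)·p_x/p_y)^(1/(4/3)), i.e. raised to the 0.75 power.
Substitute y = (y/x)·x into the budget: x* = I/(p_x + p_y·(y/x)).
Numerically y/x = 0.352296, so x* = 248/(7 + 16.88·0.352296) = 19.1554 and y* = 0.352296·19.1554 = 6.7484.
Expenditure on x: 7·19.1554 = 134.0876; share = 0.5407.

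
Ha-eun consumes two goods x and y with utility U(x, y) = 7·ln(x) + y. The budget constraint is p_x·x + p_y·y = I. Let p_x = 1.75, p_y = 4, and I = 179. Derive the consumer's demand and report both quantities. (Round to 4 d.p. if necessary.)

x* = 16, y* = 37.75

Set MRS = p_x/p_y: (7/x)/1 = p_x/p_y.
So x*(p_x,p_y) = 7·p_y/p_x, independent of income; and y* = (I − 7·p_y)/p_y.
At the given prices: x* = 7·4/1.75 = 16, and y* = 37.75.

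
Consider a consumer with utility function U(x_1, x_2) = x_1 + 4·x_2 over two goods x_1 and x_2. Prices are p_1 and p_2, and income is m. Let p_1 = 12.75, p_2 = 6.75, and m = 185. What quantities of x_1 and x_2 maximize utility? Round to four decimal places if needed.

x_1* = 0, x_2* = 27.4074

Perfect substitutes: compare marginal utility per dollar. 1/p_1 vs 4/p_2 → 0.0784 vs 0.5926.
x_2 gives more utility per dollar, so spend all income on x_2: x_2* = m/p_2, x_1* = 0.
Numerically: x_1* = 0, x_2* = 27.4074.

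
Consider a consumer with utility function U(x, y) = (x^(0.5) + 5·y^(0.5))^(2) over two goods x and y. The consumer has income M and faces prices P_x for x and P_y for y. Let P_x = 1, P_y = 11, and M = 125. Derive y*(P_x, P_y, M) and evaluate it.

MU_x ∝ x^(-0.5), MU_y ∝ 5·y^(-0.5), so MRS = (1/5)·(y/x)^(0.5) = P_x/P_y.
Solve for the ratio: y/x = [5·P_x/P_y]^(2).
With the ratio pinned down, the budget gives x* = M/(P_x + P_y·(y/x)) and y* = (y/x)·x*.
Numerically y/x = 0.206612, so x* = 125/(1 + 11·0.206612) = 38.1944 and y* = 0.206612·38.1944 = 7.8914.

y* = 7.8914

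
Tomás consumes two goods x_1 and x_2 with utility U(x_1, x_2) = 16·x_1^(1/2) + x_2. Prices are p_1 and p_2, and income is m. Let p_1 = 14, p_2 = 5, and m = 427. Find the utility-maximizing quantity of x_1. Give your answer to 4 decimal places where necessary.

Plugging in: x_1* = (8·5/14)² = 8.1633.

x_1* = 8.1633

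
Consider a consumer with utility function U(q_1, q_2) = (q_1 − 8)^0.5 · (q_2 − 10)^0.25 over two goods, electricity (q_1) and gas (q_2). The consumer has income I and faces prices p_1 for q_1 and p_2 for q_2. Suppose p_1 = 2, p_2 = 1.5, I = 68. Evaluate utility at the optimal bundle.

V = 5.9469

MRS = 2·(q_2−10)/(q_1−8). Tangency with p_1/p_2 gives q_2−10 = (1/2)·(p_1/p_2)·(q_1−8).
After buying the subsistence bundle (8, 10), a share 2/3 of the remaining income goes to q_1: q_1* = 8 + 2/3·(I − 8p_1 − 10p_2)/p_1.
Discretionary income = 68 − 8·2 − 10·1.5 = 37; q_1* = 8 + 2/3·37/2 = 20.3333; q_2* = 10 + 1/3·37/1.5 = 18.2222.
Utility at the optimum: U(20.3333, 18.2222) = 5.9469.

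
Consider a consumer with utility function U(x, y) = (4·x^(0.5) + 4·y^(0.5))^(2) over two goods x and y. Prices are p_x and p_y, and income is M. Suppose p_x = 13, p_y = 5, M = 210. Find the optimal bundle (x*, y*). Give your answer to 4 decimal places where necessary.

x* = 4.4872, y* = 30.3333

From the CES first-order condition, (y/x)^(0.5) = p_x/p_y.
Hence y/x = (p_x/p_y)^(1/(0.5)), i.e. raised to the 2 power.
With the ratio pinned down, the budget gives x* = M/(p_x + p_y·(y/x)) and y* = (y/x)·x*.
Numerically y/x = 6.76, so x* = 210/(13 + 5·6.76) = 4.4872 and y* = 6.76·4.4872 = 30.3333.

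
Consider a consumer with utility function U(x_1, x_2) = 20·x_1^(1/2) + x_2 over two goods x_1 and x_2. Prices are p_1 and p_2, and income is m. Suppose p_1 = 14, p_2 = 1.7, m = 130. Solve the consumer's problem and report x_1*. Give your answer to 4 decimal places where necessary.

Thus x_1* = (10·p_2/p_1)² — independent of m — with the rest of income spent on x_2.
Plugging in: x_1* = (10·1.7/14)² = 1.4745.

x_1* = 1.4745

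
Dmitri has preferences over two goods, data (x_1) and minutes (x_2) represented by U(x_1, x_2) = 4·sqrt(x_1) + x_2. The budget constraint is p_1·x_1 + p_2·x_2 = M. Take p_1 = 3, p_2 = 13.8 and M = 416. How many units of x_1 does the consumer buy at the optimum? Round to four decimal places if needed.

MU_x_1 = 2/√x_1, MU_x_2 = 1. Tangency: 2/√x_1 = p_1/p_2.
Thus x_1* = (2·p_2/p_1)² — independent of M — with the rest of income spent on x_2.
Plugging in: x_1* = (2·13.8/3)² = 84.64.

x_1* = 84.64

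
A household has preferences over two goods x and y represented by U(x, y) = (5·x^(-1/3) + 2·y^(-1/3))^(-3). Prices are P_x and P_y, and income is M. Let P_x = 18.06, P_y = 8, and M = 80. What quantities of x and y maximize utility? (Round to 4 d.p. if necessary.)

Substitute y = (y/x)·x into the budget: x* = M/(P_x + P_y·(y/x)).
Numerically y/x = 0.92633, so x* = 80/(18.06 + 8·0.92633) = 3.1409 and y* = 0.92633·3.1409 = 2.9095.

x* = 3.1409, y* = 2.9095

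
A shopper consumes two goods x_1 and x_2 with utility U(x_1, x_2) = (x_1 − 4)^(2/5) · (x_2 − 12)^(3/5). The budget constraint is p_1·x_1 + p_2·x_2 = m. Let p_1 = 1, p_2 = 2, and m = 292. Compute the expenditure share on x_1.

share on x_1 = 0.3753

MRS = (2/3)·(x_2−12)/(x_1−4). Tangency with p_1/p_2 gives x_2−12 = (3/2)·(p_1/p_2)·(x_1−4).
After buying the subsistence bundle (4, 12), a share 0.4 of the remaining income goes to x_1: x_1* = 4 + 0.4·(m − 4p_1 − 12p_2)/p_1.
Discretionary income = 292 − 4·1 − 12·2 = 264; x_1* = 4 + 0.4·264/1 = 109.6; x_2* = 12 + 0.6·264/2 = 91.2.
Expenditure on x_1: 1·109.6 = 109.6; share = 0.3753.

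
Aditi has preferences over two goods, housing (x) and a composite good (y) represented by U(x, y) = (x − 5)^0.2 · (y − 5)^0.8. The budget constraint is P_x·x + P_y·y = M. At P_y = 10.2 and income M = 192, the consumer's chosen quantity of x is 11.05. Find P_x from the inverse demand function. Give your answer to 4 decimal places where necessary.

P_x = 4

MRS = (1/4)·(y−5)/(x−5). Tangency with P_x/P_y gives y−5 = 4·(P_x/P_y)·(x−5).
Substituting into the budget: x* = 5 + 0.2·(M − 5·P_x − 5·P_y)/P_x, and y* = 5 + 0.8·(…)/P_y.
Set x* = 11.05 in the demand function and solve for P_x: P_x = 4.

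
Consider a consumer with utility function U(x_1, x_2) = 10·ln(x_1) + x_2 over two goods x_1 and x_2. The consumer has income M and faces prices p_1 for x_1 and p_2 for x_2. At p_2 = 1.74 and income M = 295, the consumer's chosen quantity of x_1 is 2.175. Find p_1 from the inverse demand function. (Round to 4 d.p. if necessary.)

p_1 = 8

MU_x_1 = 10/x_1, MU_x_2 = 1. Tangency: 10/x_1 = p_1/p_2.
So x_1*(p_1,p_2) = 10·p_2/p_1, independent of income; and x_2* = (M − 10·p_2)/p_2.
Set x_1* = 2.175 in the demand function and solve for p_1: p_1 = 8.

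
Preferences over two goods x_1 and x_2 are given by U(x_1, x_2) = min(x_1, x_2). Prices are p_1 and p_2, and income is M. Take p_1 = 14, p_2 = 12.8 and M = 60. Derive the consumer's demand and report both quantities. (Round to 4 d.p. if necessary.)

Leontief preferences: the optimum is at the kink where x_1/1 = x_2/1, i.e. x_2 = x_1.
Budget: p_1·x_1 + p_2·x_1 = M, so (p_1 + p_2)·x_1 = M.
Demand: x_1*(p_1,p_2,M) = M/(p_1 + p_2), x_2* = M/(p_1 + p_2).
Here 14 + 12.8 = 26.8, giving x_1* = 2.2388 and x_2* = 2.2388.

x_1* = 2.2388, x_2* = 2.2388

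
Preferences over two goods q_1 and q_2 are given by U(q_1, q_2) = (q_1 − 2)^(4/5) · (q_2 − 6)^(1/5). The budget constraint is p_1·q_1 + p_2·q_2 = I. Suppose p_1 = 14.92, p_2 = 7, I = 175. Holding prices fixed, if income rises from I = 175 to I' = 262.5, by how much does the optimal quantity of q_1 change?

Δq_1* = 4.6917

Let q_1' = q_1−2, q_2' = q_2−6. MRS = 4·q_2'/q_1' = p_1/p_2.
Substituting into the budget: q_1* = 2 + 0.8·(I − 2·p_1 − 6·p_2)/p_1, and q_2* = 6 + 0.2·(…)/p_2.
Discretionary income = 175 − 2·14.92 − 6·7 = 103.16; q_1* = 2 + 0.8·103.16/14.92 = 7.5314.
At I' = 262.5: q_1* = 12.2231. Change: 12.2231 − 7.5314 = 4.6917.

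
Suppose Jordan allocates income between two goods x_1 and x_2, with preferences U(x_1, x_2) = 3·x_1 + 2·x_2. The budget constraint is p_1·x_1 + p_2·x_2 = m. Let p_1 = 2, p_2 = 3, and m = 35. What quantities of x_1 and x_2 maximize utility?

x_1* = 17.5, x_2* = 0

x_1 gives more utility per dollar, so spend all income on x_1: x_1* = m/p_1, x_2* = 0.
Numerically: x_1* = 17.5, x_2* = 0.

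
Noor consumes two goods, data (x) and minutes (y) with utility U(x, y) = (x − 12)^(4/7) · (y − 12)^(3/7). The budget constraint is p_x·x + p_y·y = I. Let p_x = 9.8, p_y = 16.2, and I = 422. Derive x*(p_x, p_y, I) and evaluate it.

x* = 18.414

Discretionary income = 422 − 12·9.8 − 12·16.2 = 110; x* = 12 + 4/7·110/9.8 = 18.414.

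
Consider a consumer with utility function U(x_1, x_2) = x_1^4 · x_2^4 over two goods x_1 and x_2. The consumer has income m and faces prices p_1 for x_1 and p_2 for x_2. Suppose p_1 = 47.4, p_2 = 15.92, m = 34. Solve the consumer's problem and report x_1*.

The MRS is x_2/x_1. Set MRS = p_1/p_2.
So 4·p_2·x_2 = 4·p_1·x_1; combined with the budget, a share 0.5 of income goes to x_1.
Demand: x_1*(p_1,p_2,m) = 0.5·m/p_1 and x_2* = 0.5·m/p_2.
At p_1=47.4, p_2=15.92, m=34: x_1* = 0.5·34/47.4 = 0.3586.

x_1* = 0.3586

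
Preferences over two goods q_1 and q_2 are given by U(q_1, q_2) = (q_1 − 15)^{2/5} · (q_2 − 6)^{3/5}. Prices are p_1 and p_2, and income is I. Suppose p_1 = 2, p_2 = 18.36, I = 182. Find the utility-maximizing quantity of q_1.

Discretionary income = 182 − 15·2 − 6·18.36 = 41.84; q_1* = 15 + 0.4·41.84/2 = 23.368.

q_1* = 23.368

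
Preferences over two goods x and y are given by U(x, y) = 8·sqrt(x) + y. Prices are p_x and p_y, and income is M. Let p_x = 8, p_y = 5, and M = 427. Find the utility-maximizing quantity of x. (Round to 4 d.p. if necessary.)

x* = 6.25

Utility is quasi-linear in y; the FOC for x is 4/√x = p_x/p_y.
Solve: √x = 4·p_y/p_x, so x*(p_x,p_y) = (4·p_y/p_x)², and y* = (M − p_x·x*)/p_y.
Plugging in: x* = (4·5/8)² = 6.25.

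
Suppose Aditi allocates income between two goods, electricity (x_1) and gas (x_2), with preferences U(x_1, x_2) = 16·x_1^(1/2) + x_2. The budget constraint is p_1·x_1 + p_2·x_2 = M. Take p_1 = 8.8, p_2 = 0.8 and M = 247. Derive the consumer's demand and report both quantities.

MU_x_1 = 8/√x_1, MU_x_2 = 1. Tangency: 8/√x_1 = p_1/p_2.
Thus x_1* = (8·p_2/p_1)² — independent of M — with the rest of income spent on x_2.
Plugging in: x_1* = (8·0.8/8.8)² = 0.5289, x_2* = 302.9318.

x_1* = 0.5289, x_2* = 302.9318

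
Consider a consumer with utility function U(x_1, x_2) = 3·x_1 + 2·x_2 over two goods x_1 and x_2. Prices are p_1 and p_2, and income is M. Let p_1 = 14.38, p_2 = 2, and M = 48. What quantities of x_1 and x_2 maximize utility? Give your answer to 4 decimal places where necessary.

Perfect substitutes: compare marginal utility per dollar. 3/p_1 vs 2/p_2 → 0.2086 vs 1.
x_2 gives more utility per dollar, so spend all income on x_2: x_2* = M/p_2, x_1* = 0.
Numerically: x_1* = 0, x_2* = 24.

x_1* = 0, x_2* = 24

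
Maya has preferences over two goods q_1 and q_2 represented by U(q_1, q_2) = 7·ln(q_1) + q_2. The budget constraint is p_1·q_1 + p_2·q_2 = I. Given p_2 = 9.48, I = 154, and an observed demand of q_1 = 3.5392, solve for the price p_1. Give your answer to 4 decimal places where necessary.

MU_q_1 = 7/q_1, MU_q_2 = 1. Tangency: 7/q_1 = p_1/p_2.
So q_1*(p_1,p_2) = 7·p_2/p_1, independent of income; and q_2* = (I − 7·p_2)/p_2.
Set q_1* = 3.5392 in the demand function and solve for p_1: p_1 = 18.75.

p_1 = 18.75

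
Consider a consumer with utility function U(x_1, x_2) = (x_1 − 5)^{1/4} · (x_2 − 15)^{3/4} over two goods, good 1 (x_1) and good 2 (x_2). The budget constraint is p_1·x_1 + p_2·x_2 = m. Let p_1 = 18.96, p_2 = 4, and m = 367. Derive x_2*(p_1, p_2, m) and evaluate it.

Let x_1' = x_1−5, x_2' = x_2−15. MRS = (1/3)·x_2'/x_1' = p_1/p_2.
Substituting into the budget: x_1* = 5 + 0.25·(m − 5·p_1 − 15·p_2)/p_1, and x_2* = 15 + 0.75·(…)/p_2.
Discretionary income = 367 − 5·18.96 − 15·4 = 212.2; x_2* = 15 + 0.75·212.2/4 = 54.7875.

x_2* = 54.7875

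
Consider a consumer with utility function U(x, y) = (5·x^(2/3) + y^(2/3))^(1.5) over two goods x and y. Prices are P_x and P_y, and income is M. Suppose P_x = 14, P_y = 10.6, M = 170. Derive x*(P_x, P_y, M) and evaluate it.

x* = 11.9757

MU_x ∝ 5·x^(-1/3), MU_y ∝ y^(-1/3), so MRS = 5·(y/x)^(1/3) = P_x/P_y.
Solve for the ratio: y/x = [(1/5)·P_x/P_y]^(3).
Substitute y = (y/x)·x into the budget: x* = M/(P_x + P_y·(y/x)).
Numerically y/x = 0.018431, so x* = 170/(14 + 10.6·0.018431) = 11.9757.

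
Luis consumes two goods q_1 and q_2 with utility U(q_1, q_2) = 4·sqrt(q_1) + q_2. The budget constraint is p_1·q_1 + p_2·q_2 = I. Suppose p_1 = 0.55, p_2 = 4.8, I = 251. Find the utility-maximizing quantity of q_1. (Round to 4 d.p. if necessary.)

MU_q_1 = 2/√q_1, MU_q_2 = 1. Tangency: 2/√q_1 = p_1/p_2.
Thus q_1* = (2·p_2/p_1)² — independent of I — with the rest of income spent on q_2.
Plugging in: q_1* = (2·4.8/0.55)² = 304.6612.

q_1* = 304.6612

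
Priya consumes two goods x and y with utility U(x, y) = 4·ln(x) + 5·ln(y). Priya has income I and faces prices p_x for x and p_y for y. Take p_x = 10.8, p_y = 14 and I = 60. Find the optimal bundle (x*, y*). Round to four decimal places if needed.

x* = 2.4691, y* = 2.381

Tangency: MRS = (4/5)·y/x = p_x/p_y.
So 4·p_y·y = 5·p_x·x; combined with the budget, a share 4/9 of income goes to x.
Demand: x*(p_x,p_y,I) = 4/9·I/p_x and y* = 5/9·I/p_y.
At p_x=10.8, p_y=14, I=60: x* = 4/9·60/10.8 = 2.4691, y* = 2.381.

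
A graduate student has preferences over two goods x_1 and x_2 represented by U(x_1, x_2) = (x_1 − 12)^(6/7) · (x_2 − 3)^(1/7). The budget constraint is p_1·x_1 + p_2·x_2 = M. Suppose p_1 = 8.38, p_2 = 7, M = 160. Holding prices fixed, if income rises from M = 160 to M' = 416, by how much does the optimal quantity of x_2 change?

This is Cobb-Douglas in (x_1−12, x_2−3): tangency gives 6/7·p_2·(x_2−3) = 1/7·p_1·(x_1−12).
After buying the subsistence bundle (12, 3), a share 6/7 of the remaining income goes to x_1: x_1* = 12 + 6/7·(M − 12p_1 − 3p_2)/p_1.
Discretionary income = 160 − 12·8.38 − 3·7 = 38.44; x_2* = 3 + 1/7·38.44/7 = 3.7845.
At M' = 416: x_2* = 9.009. Change: 9.009 − 3.7845 = 5.2245.

Δx_2* = 5.2245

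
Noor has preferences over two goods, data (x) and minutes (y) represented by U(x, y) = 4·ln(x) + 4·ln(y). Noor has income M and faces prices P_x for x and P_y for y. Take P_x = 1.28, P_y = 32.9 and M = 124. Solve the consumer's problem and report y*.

MU_x/MU_y = (4·y)/(4·x); tangency sets this equal to P_x/P_y.
So 4·P_y·y = 4·P_x·x; combined with the budget, a share 0.5 of income goes to x.
Demand: x*(P_x,P_y,M) = 0.5·M/P_x and y* = 0.5·M/P_y.
At P_x=1.28, P_y=32.9, M=124: y* = 0.5·124/32.9 = 1.8845.

y* = 1.8845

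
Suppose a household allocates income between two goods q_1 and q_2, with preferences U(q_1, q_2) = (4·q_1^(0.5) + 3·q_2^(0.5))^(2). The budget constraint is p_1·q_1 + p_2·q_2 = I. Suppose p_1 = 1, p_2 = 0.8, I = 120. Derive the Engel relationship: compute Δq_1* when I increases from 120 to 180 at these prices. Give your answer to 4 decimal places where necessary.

Δq_1* = 35.2294

MU_q_1 ∝ 4·q_1^(-0.5), MU_q_2 ∝ 3·q_2^(-0.5), so MRS = (4/3)·(q_2/q_1)^(0.5) = p_1/p_2.
Hence q_2/q_1 = ((3/4)·p_1/p_2)^(1/(0.5)), i.e. raised to the 2 power.
Substitute q_2 = (q_2/q_1)·q_1 into the budget: q_1* = I/(p_1 + p_2·(q_2/q_1)).
Numerically q_2/q_1 = 0.878906, so q_1* = 120/(1 + 0.8·0.878906) = 70.4587.
At I' = 180: q_1* = 105.6881. Change: 105.6881 − 70.4587 = 35.2294.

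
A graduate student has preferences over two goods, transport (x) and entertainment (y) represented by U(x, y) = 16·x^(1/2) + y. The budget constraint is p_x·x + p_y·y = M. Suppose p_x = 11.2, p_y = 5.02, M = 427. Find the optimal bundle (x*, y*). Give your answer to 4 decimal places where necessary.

x* = 12.8573, y* = 56.374

MU_x = 8/√x, MU_y = 1. Tangency: 8/√x = p_x/p_y.
Thus x* = (8·p_y/p_x)² — independent of M — with the rest of income spent on y.
Plugging in: x* = (8·5.02/11.2)² = 12.8573, y* = 56.374.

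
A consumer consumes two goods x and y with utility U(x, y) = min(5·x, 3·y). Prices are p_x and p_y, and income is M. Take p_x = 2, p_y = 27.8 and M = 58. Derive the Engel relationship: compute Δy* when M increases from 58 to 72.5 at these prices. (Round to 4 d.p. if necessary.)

Δy* = 0.5

With perfect complements, no substitution: consume in ratio x:y = 3:5.
Budget: p_x·x + p_y·(5/3)·x = M, so (3·p_x + 5·p_y)·x = 3·M.
Demand: x*(p_x,p_y,M) = 3·M/(3·p_x + 5·p_y), y* = 5·M/(3·p_x + 5·p_y).
Here 3·2 + 5·27.8 = 145, giving y* = 2.
At M' = 72.5: y* = 2.5. Change: 2.5 − 2 = 0.5.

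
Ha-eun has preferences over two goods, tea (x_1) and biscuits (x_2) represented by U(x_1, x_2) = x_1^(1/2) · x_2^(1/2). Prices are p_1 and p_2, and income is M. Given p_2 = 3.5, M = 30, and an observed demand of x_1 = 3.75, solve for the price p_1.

p_1 = 4

Tangency: MRS = x_2/x_1 = p_1/p_2.
So 0.5·p_2·x_2 = 0.5·p_1·x_1; combined with the budget, a share 0.5 of income goes to x_1.
Demand: x_1*(p_1,p_2,M) = 0.5·M/p_1 and x_2* = 0.5·M/p_2.
Set x_1* = 3.75 in the demand function and solve for p_1: p_1 = 4.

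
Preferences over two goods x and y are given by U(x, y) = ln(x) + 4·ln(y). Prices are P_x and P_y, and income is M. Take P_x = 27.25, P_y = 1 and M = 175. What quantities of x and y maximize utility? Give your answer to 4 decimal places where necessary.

MU_x/MU_y = (y)/(4·x); tangency sets this equal to P_x/P_y.
So P_y·y = 4·P_x·x; combined with the budget, a share 0.2 of income goes to x.
Demand: x*(P_x,P_y,M) = 0.2·M/P_x and y* = 0.8·M/P_y.
At P_x=27.25, P_y=1, M=175: x* = 0.2·175/27.25 = 1.2844, y* = 140.

x* = 1.2844, y* = 140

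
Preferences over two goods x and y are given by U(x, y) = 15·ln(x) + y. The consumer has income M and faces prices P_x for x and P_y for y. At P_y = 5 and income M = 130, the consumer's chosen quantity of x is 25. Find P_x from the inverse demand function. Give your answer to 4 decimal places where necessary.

Set MRS = P_x/P_y: (15/x)/1 = P_x/P_y.
So x*(P_x,P_y) = 15·P_y/P_x, independent of income; and y* = (M − 15·P_y)/P_y.
Set x* = 25 in the demand function and solve for P_x: P_x = 3.

P_x = 3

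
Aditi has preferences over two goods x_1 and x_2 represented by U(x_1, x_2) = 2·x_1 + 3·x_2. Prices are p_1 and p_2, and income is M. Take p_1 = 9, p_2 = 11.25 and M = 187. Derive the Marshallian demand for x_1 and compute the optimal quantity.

Perfect substitutes: compare marginal utility per dollar. 2/p_1 vs 3/p_2 → 0.2222 vs 0.2667.
x_2 gives more utility per dollar, so spend all income on x_2: x_2* = M/p_2, x_1* = 0.
Numerically: x_1* = 0, x_2* = 16.6222.

x_1* = 0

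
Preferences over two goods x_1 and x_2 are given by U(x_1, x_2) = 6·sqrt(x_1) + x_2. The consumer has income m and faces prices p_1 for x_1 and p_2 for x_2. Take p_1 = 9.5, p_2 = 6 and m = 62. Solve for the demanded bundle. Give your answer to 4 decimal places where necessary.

Thus x_1* = (3·p_2/p_1)² — independent of m — with the rest of income spent on x_2.
Plugging in: x_1* = (3·6/9.5)² = 3.59, x_2* = 4.6491.

x_1* = 3.59, x_2* = 4.6491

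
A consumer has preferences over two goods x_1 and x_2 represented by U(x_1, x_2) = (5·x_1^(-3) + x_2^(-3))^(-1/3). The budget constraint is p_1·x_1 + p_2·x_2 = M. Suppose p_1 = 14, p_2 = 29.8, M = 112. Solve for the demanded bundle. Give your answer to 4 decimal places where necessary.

MU_x_1 ∝ 5·x_1^(-4), MU_x_2 ∝ x_2^(-4), so MRS = 5·(x_2/x_1)^(4) = p_1/p_2.
Solve for the ratio: x_2/x_1 = [(1/5)·p_1/p_2]^(0.25).
With the ratio pinned down, the budget gives x_1* = M/(p_1 + p_2·(x_2/x_1)) and x_2* = (x_2/x_1)·x_1*.
Numerically x_2/x_1 = 0.55365, so x_1* = 112/(14 + 29.8·0.55365) = 3.6723 and x_2* = 0.55365·3.6723 = 2.0332.

x_1* = 3.6723, x_2* = 2.0332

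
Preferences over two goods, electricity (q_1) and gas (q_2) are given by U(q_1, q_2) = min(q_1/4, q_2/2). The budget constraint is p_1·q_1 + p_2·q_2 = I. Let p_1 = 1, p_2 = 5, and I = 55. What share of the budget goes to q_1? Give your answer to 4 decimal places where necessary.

share on q_1 = 0.2857

Leontief preferences: the optimum is at the kink where q_1/4 = q_2/2, i.e. q_2 = (1/2)·q_1.
Budget: p_1·q_1 + p_2·(1/2)·q_1 = I, so (4·p_1 + 2·p_2)·q_1 = 4·I.
Demand: q_1*(p_1,p_2,I) = 4·I/(4·p_1 + 2·p_2), q_2* = 2·I/(4·p_1 + 2·p_2).
Here 4·1 + 2·5 = 14, giving q_1* = 15.7143 and q_2* = 7.8571.
Expenditure on q_1: 1·15.7143 = 15.7143; share = 0.2857.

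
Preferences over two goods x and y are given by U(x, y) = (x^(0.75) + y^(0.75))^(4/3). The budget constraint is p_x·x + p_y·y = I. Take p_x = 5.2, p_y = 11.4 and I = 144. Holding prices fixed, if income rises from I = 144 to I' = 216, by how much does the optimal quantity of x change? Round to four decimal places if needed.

From the CES first-order condition, (y/x)^(0.25) = p_x/p_y.
Hence y/x = (p_x/p_y)^(1/(0.25)), i.e. raised to the 4 power.
Substitute y = (y/x)·x into the budget: x* = I/(p_x + p_y·(y/x)).
Numerically y/x = 0.043291, so x* = 144/(5.2 + 11.4·0.043291) = 25.2919.
At I' = 216: x* = 37.9379. Change: 37.9379 − 25.2919 = 12.646.

Δx* = 12.646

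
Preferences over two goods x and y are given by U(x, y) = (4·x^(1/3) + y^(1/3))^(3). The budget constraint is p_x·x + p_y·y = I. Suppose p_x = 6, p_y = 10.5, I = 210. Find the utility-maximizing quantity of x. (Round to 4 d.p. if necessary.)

x* = 31.9783

MU_x ∝ 4·x^(-2/3), MU_y ∝ y^(-2/3), so MRS = 4·(y/x)^(2/3) = p_x/p_y.
Hence y/x = ((1/4)·p_x/p_y)^(1/(2/3)), i.e. raised to the 1.5 power.
Substitute y = (y/x)·x into the budget: x* = I/(p_x + p_y·(y/x)).
Numerically y/x = 0.053995, so x* = 210/(6 + 10.5·0.053995) = 31.9783.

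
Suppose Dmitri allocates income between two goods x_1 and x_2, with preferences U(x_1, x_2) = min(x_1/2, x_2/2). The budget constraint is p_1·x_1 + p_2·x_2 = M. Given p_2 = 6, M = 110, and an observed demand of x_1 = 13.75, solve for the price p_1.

With perfect complements, no substitution: consume in ratio x_1:x_2 = 2:2.
Budget: p_1·x_1 + p_2·x_1 = M, so (2·p_1 + 2·p_2)·x_1 = 2·M.
Demand: x_1*(p_1,p_2,M) = 2·M/(2·p_1 + 2·p_2), x_2* = 2·M/(2·p_1 + 2·p_2).
Set x_1* = 13.75 in the demand function and solve for p_1: p_1 = 2.

p_1 = 2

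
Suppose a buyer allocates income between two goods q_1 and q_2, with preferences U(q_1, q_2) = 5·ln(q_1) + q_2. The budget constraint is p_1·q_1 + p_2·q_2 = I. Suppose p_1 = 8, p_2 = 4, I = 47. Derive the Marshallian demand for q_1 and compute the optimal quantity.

q_1* = 2.5

MU_q_1 = 5/q_1, MU_q_2 = 1. Tangency: 5/q_1 = p_1/p_2.
So q_1*(p_1,p_2) = 5·p_2/p_1, independent of income; and q_2* = (I − 5·p_2)/p_2.
At the given prices: q_1* = 5·4/8 = 2.5.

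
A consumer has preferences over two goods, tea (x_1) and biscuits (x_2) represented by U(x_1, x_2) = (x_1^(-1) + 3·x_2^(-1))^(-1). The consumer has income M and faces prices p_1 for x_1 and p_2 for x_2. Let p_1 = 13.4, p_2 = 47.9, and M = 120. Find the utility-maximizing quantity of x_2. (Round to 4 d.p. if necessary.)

x_2* = 1.9192

MRS = MU_x_1/MU_x_2 = (1/3)·(x_2/x_1)^(2). Set equal to p_1/p_2.
Solve for the ratio: x_2/x_1 = [3·p_1/p_2]^(0.5).
Substitute x_2 = (x_2/x_1)·x_1 into the budget: x_1* = M/(p_1 + p_2·(x_2/x_1)).
Numerically x_2/x_1 = 0.916105, so x_1* = 120/(13.4 + 47.9·0.916105) = 2.0949 and x_2* = 0.916105·2.0949 = 1.9192.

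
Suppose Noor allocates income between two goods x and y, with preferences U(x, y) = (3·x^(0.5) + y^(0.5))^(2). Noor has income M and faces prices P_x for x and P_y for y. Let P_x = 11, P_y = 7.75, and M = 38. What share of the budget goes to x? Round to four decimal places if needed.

share on x = 0.8638

With the ratio pinned down, the budget gives x* = M/(P_x + P_y·(y/x)) and y* = (y/x)·x*.
Numerically y/x = 0.223841, so x* = 38/(11 + 7.75·0.223841) = 2.984 and y* = 0.223841·2.984 = 0.6679.
Expenditure on x: 11·2.984 = 32.8235; share = 0.8638.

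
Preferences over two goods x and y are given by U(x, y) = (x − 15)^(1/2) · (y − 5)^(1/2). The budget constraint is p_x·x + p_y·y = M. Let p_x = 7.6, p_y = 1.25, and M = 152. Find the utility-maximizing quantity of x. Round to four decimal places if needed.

After buying the subsistence bundle (15, 5), a share 0.5 of the remaining income goes to x: x* = 15 + 0.5·(M − 15p_x − 5p_y)/p_x.
Discretionary income = 152 − 15·7.6 − 5·1.25 = 31.75; x* = 15 + 0.5·31.75/7.6 = 17.0888.

x* = 17.0888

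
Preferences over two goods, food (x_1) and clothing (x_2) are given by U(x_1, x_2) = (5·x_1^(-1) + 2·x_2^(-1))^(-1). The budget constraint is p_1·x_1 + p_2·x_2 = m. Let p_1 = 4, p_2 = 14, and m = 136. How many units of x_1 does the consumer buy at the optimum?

MU_x_1 ∝ 5·x_1^(-2), MU_x_2 ∝ 2·x_2^(-2), so MRS = (5/2)·(x_2/x_1)^(2) = p_1/p_2.
Solve for the ratio: x_2/x_1 = [(2/5)·p_1/p_2]^(0.5).
Substitute x_2 = (x_2/x_1)·x_1 into the budget: x_1* = m/(p_1 + p_2·(x_2/x_1)).
Numerically x_2/x_1 = 0.338062, so x_1* = 136/(4 + 14·0.338062) = 15.5734.

x_1* = 15.5734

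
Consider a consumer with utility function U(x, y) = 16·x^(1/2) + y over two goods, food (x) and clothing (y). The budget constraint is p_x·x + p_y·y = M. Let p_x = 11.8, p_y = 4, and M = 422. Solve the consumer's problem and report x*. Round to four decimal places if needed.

MU_x = 8/√x, MU_y = 1. Tangency: 8/√x = p_x/p_y.
Solve: √x = 8·p_y/p_x, so x*(p_x,p_y) = (8·p_y/p_x)², and y* = (M − p_x·x*)/p_y.
Plugging in: x* = (8·4/11.8)² = 7.3542.

x* = 7.3542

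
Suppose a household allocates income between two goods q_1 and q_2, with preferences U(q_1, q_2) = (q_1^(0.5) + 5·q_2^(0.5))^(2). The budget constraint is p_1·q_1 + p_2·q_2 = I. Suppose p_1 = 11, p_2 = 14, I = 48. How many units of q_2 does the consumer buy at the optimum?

MRS = MU_q_1/MU_q_2 = (1/5)·(q_2/q_1)^(0.5). Set equal to p_1/p_2.
Hence q_2/q_1 = (5·p_1/p_2)^(1/(0.5)), i.e. raised to the 2 power.
With the ratio pinned down, the budget gives q_1* = I/(p_1 + p_2·(q_2/q_1)) and q_2* = (q_2/q_1)·q_1*.
Numerically q_2/q_1 = 15.433673, so q_1* = 48/(11 + 14·15.433673) = 0.2114 and q_2* = 15.433673·0.2114 = 3.2625.

q_2* = 3.2625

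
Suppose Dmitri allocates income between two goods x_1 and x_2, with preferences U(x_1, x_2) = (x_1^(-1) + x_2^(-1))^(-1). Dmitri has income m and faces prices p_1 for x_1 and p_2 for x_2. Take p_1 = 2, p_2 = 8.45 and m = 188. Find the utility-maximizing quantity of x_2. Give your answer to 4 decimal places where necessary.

MRS = MU_x_1/MU_x_2 = (x_2/x_1)^(2). Set equal to p_1/p_2.
Hence x_2/x_1 = (p_1/p_2)^(1/(2)), i.e. raised to the 0.5 power.
Substitute x_2 = (x_2/x_1)·x_1 into the budget: x_1* = m/(p_1 + p_2·(x_2/x_1)).
Numerically x_2/x_1 = 0.486504, so x_1* = 188/(2 + 8.45·0.486504) = 30.7644 and x_2* = 0.486504·30.7644 = 14.967.

x_2* = 14.967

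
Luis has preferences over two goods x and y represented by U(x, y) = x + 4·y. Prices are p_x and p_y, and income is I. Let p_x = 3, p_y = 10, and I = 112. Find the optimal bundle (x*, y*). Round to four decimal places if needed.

Perfect substitutes: compare marginal utility per dollar. 1/p_x vs 4/p_y → 0.3333 vs 0.4.
y gives more utility per dollar, so spend all income on y: y* = I/p_y, x* = 0.
Numerically: x* = 0, y* = 11.2.

x* = 0, y* = 11.2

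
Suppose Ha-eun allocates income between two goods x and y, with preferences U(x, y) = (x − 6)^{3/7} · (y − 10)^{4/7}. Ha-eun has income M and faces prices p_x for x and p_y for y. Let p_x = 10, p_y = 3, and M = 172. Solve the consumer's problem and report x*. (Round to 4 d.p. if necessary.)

x* = 9.5143

MRS = (3/4)·(y−10)/(x−6). Tangency with p_x/p_y gives y−10 = (4/3)·(p_x/p_y)·(x−6).
Substituting into the budget: x* = 6 + 3/7·(M − 6·p_x − 10·p_y)/p_x, and y* = 10 + 4/7·(…)/p_y.
Discretionary income = 172 − 6·10 − 10·3 = 82; x* = 6 + 3/7·82/10 = 9.5143.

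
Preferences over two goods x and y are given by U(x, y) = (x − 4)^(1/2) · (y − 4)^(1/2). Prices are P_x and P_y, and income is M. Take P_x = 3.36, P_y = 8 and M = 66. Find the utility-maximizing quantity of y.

y* = 5.285

MRS = (y−4)/(x−4). Tangency with P_x/P_y gives y−4 = (P_x/P_y)·(x−4).
Substituting into the budget: x* = 4 + 0.5·(M − 4·P_x − 4·P_y)/P_x, and y* = 4 + 0.5·(…)/P_y.
Discretionary income = 66 − 4·3.36 − 4·8 = 20.56; y* = 4 + 0.5·20.56/8 = 5.285.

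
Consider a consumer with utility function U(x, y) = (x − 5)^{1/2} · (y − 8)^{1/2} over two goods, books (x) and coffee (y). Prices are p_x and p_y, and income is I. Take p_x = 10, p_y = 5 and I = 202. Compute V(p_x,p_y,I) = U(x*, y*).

V = 7.9196

MRS = (y−8)/(x−5). Tangency with p_x/p_y gives y−8 = (p_x/p_y)·(x−5).
Substituting into the budget: x* = 5 + 0.5·(I − 5·p_x − 8·p_y)/p_x, and y* = 8 + 0.5·(…)/p_y.
Discretionary income = 202 − 5·10 − 8·5 = 112; x* = 5 + 0.5·112/10 = 10.6; y* = 8 + 0.5·112/5 = 19.2.
Utility at the optimum: U(10.6, 19.2) = 7.9196.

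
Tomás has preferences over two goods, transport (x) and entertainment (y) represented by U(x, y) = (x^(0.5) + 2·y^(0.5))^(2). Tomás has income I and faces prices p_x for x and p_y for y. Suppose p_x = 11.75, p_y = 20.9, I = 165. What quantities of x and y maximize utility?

x* = 4.3224, y* = 5.4647

MRS = MU_x/MU_y = (1/2)·(y/x)^(0.5). Set equal to p_x/p_y.
Hence y/x = (2·p_x/p_y)^(1/(0.5)), i.e. raised to the 2 power.
With the ratio pinned down, the budget gives x* = I/(p_x + p_y·(y/x)) and y* = (y/x)·x*.
Numerically y/x = 1.26428, so x* = 165/(11.75 + 20.9·1.26428) = 4.3224 and y* = 1.26428·4.3224 = 5.4647.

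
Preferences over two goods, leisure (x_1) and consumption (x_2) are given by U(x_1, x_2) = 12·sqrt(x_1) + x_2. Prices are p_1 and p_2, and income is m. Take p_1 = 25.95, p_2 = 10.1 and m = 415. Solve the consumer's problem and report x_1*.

Set MRS = p_1/p_2: 6·x_1^(−1/2) = p_1/p_2.
Solve: √x_1 = 6·p_2/p_1, so x_1*(p_1,p_2) = (6·p_2/p_1)², and x_2* = (m − p_1·x_1*)/p_2.
Plugging in: x_1* = (6·10.1/25.95)² = 5.4534.

x_1* = 5.4534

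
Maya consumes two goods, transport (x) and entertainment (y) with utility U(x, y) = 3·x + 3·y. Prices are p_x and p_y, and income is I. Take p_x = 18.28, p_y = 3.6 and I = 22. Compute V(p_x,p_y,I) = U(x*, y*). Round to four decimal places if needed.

V = 18.3333

Linear utility — the consumer picks whichever good has higher MU/price: 3/18.28 = 0.1641 vs 3/3.6 = 0.8333.
y gives more utility per dollar, so spend all income on y: y* = I/p_y, x* = 0.
Numerically: x* = 0, y* = 6.1111.
Utility at the optimum: U(0, 6.1111) = 18.3333.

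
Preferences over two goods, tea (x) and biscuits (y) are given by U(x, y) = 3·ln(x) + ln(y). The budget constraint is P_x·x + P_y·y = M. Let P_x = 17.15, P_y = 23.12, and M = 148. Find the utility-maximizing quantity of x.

x* = 6.4723

At P_x=17.15, P_y=23.12, M=148: x* = 0.75·148/17.15 = 6.4723.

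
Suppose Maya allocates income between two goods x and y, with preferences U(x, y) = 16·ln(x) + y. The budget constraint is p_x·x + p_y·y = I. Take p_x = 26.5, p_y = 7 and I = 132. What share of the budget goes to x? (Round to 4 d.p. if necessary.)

MU_x = 16/x, MU_y = 1. Tangency: 16/x = p_x/p_y.
So x*(p_x,p_y) = 16·p_y/p_x, independent of income; and y* = (I − 16·p_y)/p_y.
At the given prices: x* = 16·7/26.5 = 4.2264, and y* = 2.8571.
Expenditure on x: 26.5·4.2264 = 112; share = 0.8485.

share on x = 0.8485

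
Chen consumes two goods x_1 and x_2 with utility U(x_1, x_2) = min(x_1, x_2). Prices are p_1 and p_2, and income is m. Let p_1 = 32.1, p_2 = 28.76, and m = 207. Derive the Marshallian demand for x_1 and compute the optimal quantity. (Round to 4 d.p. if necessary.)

With perfect complements, no substitution: consume in ratio x_1:x_2 = 1:1.
Budget: p_1·x_1 + p_2·x_1 = m, so (p_1 + p_2)·x_1 = m.
Demand: x_1*(p_1,p_2,m) = m/(p_1 + p_2), x_2* = m/(p_1 + p_2).
Here 32.1 + 28.76 = 60.86, giving x_1* = 3.4012.

x_1* = 3.4012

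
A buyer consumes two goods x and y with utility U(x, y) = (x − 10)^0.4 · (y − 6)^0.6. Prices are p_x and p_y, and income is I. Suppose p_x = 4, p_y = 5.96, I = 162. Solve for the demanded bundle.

MRS = (2/3)·(y−6)/(x−10). Tangency with p_x/p_y gives y−6 = (3/2)·(p_x/p_y)·(x−10).
After buying the subsistence bundle (10, 6), a share 0.4 of the remaining income goes to x: x* = 10 + 0.4·(I − 10p_x − 6p_y)/p_x.
Discretionary income = 162 − 10·4 − 6·5.96 = 86.24; x* = 10 + 0.4·86.24/4 = 18.624; y* = 6 + 0.6·86.24/5.96 = 14.6819.

x* = 18.624, y* = 14.6819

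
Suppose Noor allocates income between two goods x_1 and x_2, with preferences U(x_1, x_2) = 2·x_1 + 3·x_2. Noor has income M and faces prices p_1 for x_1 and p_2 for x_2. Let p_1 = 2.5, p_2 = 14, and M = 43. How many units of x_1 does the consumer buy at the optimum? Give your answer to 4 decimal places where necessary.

Linear utility — the consumer picks whichever good has higher MU/price: 2/2.5 = 0.8 vs 3/14 = 0.2143.
x_1 gives more utility per dollar, so spend all income on x_1: x_1* = M/p_1, x_2* = 0.
Numerically: x_1* = 17.2, x_2* = 0.

x_1* = 17.2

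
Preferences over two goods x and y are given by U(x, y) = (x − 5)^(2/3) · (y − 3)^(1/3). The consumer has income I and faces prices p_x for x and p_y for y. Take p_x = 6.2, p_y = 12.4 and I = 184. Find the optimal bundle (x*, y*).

x* = 17.4516, y* = 6.1129

Discretionary income = 184 − 5·6.2 − 3·12.4 = 115.8; x* = 5 + 2/3·115.8/6.2 = 17.4516; y* = 3 + 1/3·115.8/12.4 = 6.1129.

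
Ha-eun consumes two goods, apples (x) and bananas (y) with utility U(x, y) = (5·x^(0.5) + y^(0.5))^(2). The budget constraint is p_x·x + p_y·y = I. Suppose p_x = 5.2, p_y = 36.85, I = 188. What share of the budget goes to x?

With the ratio pinned down, the budget gives x* = I/(p_x + p_y·(y/x)) and y* = (y/x)·x*.
Numerically y/x = 0.000797, so x* = 188/(5.2 + 36.85·0.000797) = 35.9509 and y* = 0.000797·35.9509 = 0.0286.
Expenditure on x: 5.2·35.9509 = 186.9448; share = 0.9944.

share on x = 0.9944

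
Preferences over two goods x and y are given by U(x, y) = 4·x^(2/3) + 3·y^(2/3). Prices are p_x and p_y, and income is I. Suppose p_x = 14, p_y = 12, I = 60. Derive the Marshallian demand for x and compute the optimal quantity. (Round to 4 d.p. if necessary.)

MU_x ∝ 4·x^(-1/3), MU_y ∝ 3·y^(-1/3), so MRS = (4/3)·(y/x)^(1/3) = p_x/p_y.
Hence y/x = ((3/4)·p_x/p_y)^(1/(1/3)), i.e. raised to the 3 power.
With the ratio pinned down, the budget gives x* = I/(p_x + p_y·(y/x)) and y* = (y/x)·x*.
Numerically y/x = 0.669922, so x* = 60/(14 + 12·0.669922) = 2.7224.

x* = 2.7224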